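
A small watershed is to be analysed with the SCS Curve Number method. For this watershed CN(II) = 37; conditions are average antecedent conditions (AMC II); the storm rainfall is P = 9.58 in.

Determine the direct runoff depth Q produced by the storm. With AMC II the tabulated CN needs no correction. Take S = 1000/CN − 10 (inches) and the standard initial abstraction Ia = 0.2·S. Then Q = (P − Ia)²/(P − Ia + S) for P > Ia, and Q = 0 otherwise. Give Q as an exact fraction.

Average conditions: CN = 37 (no AMC adjustment).
S = 1000/37 − 10 = 630/37 in ≈ 17.027 in
Ia = 0.2·(630/37) = 126/37 in ≈ 3.405 in
Since P=9.580 > Ia=3.405: effective rainfall P−Ia = 11423/1850 in
Q = (11423/1850)²/((11423/1850) + 630/37) = (130484929/3422500)/(42923/1850) = 130484929/79407550 in ≈ 1.643 in

Q = 130484929/79407550 in ≈ 1.643 in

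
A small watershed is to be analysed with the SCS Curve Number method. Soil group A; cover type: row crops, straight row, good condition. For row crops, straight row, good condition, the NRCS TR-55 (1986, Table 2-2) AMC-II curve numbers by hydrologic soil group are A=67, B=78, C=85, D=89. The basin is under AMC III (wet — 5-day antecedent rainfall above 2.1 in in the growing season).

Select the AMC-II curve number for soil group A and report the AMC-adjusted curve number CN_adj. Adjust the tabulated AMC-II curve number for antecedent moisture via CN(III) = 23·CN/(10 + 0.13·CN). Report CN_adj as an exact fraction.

NRCS table: row crops, straight row, good condition, soil group A → CN(II) = 67
Adjust CN=67 to AMC III: 23·67/(10 + 0.13·67) → 1541 ÷ (1871/100) = 154100/1871 ≈ 82.362

CN_adj = 154100/1871 ≈ 82.362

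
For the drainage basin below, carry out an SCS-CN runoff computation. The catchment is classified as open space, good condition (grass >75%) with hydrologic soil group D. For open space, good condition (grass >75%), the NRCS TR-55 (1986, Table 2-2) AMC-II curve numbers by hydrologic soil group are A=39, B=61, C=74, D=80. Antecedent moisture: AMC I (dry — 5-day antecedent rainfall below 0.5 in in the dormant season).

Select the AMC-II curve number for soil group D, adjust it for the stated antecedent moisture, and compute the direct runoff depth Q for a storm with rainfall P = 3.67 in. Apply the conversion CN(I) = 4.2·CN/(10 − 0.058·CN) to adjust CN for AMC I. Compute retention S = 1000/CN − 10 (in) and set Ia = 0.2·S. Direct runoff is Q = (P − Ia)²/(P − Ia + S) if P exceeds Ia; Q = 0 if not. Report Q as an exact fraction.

Q = 27112849/37184700 in ≈ 0.729 in

NRCS table: open space, good condition (grass >75%), soil group D → CN(II) = 80
Adjust CN=80 to AMC I: 4.2·80/(10 − 0.058·80) → 336 ÷ (134/25) = 4200/67 ≈ 62.687
Retention S: 1000/CN − 10 with CN=62.687 → S = 125/21 ≈ 5.952 in
Initial abstraction Ia = S/5 = (125/21)/5 = 25/21 ≈ 1.190 in
Since P=3.670 > Ia=1.190: effective rainfall P−Ia = 5207/2100 in
Q: (5207/2100)² ÷ (17707/2100) = 27112849/37184700 in (≈ 0.729 in)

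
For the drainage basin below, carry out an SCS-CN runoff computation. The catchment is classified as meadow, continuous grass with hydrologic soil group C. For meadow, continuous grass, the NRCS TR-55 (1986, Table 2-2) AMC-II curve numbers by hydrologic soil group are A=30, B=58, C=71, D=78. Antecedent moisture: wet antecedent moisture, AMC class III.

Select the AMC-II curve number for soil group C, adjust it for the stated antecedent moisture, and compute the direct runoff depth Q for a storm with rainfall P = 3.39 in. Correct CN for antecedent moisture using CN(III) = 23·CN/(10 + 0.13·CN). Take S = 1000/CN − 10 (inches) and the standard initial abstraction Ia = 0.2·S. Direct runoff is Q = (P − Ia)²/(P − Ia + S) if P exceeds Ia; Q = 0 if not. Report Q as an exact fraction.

Q = 245606474569/128286357100 in ≈ 1.915 in

NRCS table: meadow, continuous grass, soil group C → CN(II) = 71
CN(III) from CN(II)=71: (23·71)/(10 + 0.13·71) = 163300/1923 ≈ 84.919
Retention S: 1000/CN − 10 with CN=84.919 → S = 2900/1633 ≈ 1.776 in
Ia = 0.2S: 0.2·1.776 = 0.355 in (exactly 580/1633)
Excess rainfall: 3.390 − 0.355 = 3.035 in; P > Ia so Q > 0
Q: (495587/163300)² ÷ (785587/163300) = 245606474569/128286357100 in (≈ 1.915 in)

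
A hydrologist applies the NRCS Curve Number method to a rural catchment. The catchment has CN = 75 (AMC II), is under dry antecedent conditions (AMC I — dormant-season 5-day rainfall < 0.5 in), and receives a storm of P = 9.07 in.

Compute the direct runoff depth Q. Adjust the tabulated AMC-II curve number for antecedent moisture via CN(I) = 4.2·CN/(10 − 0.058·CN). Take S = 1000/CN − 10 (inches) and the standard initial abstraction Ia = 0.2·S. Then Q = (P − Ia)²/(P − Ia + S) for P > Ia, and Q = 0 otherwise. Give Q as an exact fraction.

Q = 2222273881/611988300 in ≈ 3.631 in

Dry (AMC I): CN(I) = 4.2·75/(10 − 0.058·75) = 315/(113/20) = 6300/113 ≈ 55.752
Max retention: S = 1000/(6300/113) − 10 = 500/63 in (≈ 7.937 in)
Ia = 0.2·(500/63) = 100/63 in ≈ 1.587 in
Excess rainfall: 9.070 − 1.587 = 7.483 in; P > Ia so Q > 0
Q: (47141/6300)² ÷ (97141/6300) = 2222273881/611988300 in (≈ 3.631 in)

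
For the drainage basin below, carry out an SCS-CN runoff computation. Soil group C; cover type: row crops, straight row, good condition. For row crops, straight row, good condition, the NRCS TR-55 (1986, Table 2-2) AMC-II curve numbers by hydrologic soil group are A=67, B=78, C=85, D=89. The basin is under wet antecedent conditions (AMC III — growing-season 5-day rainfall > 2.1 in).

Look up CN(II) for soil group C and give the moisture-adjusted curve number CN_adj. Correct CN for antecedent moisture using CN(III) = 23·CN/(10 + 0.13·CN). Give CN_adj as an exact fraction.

NRCS table: row crops, straight row, good condition, soil group C → CN(II) = 85
CN(III) from CN(II)=85: (23·85)/(10 + 0.13·85) = 39100/421 ≈ 92.874

CN_adj = 39100/421 ≈ 92.874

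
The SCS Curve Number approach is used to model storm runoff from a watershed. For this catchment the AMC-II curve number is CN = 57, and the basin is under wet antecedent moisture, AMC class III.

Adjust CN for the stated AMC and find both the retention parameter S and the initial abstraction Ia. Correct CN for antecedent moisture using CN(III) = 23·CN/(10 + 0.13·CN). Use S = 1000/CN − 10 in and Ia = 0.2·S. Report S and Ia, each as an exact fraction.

S = 4300/1311 in ≈ 3.280 in; Ia = 860/1311 in ≈ 0.656 in

Wet (AMC III): CN(III) = 23·57/(10 + 0.13·57) = 1311/(1741/100) = 131100/1741 ≈ 75.302
S = 1000/(131100/1741) − 10 = 4300/1311 in ≈ 3.280 in
Ia = 0.2S: 0.2·3.280 = 0.656 in (exactly 860/1311)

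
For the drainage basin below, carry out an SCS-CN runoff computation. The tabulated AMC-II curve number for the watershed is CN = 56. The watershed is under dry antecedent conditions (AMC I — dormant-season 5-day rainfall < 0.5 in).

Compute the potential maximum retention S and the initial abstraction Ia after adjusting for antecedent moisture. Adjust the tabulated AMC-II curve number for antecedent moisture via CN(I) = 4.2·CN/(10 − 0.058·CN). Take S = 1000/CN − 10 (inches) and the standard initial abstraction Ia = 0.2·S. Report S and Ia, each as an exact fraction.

S = 2750/147 in ≈ 18.707 in; Ia = 550/147 in ≈ 3.741 in

Adjust CN=56 to AMC I: 4.2·56/(10 − 0.058·56) → (1176/5) ÷ (844/125) = 7350/211 ≈ 34.834
Retention S: 1000/CN − 10 with CN=34.834 → S = 2750/147 ≈ 18.707 in
Ia = 0.2·(2750/147) = 550/147 in ≈ 3.741 in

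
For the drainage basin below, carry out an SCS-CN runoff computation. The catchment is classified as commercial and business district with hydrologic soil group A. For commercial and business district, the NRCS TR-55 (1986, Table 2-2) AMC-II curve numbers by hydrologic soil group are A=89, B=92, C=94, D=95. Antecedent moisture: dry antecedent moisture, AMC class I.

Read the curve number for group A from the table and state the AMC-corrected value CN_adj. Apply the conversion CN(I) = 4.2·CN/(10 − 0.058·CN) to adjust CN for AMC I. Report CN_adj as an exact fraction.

CN_adj = 186900/2419 ≈ 77.263

NRCS table: commercial and business district, soil group A → CN(II) = 89
CN(I) from CN(II)=89: (4.2·89)/(10 − 0.058·89) = 186900/2419 ≈ 77.263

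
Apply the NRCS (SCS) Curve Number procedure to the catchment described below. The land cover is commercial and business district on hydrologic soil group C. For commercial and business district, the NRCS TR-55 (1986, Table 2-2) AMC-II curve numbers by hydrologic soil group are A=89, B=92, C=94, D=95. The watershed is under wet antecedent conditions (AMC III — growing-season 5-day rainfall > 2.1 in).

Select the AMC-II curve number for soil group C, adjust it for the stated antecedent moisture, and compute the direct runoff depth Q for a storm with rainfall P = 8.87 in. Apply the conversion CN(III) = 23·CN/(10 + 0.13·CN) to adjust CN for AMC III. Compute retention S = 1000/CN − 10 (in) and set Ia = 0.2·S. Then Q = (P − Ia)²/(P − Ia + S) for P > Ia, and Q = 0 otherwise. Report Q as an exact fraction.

NRCS table: commercial and business district, soil group C → CN(II) = 94
CN(III) from CN(II)=94: (23·94)/(10 + 0.13·94) = 108100/1111 ≈ 97.300
S = 1000/(108100/1111) − 10 = 300/1081 in ≈ 0.278 in
Ia = 0.2·(300/1081) = 60/1081 in ≈ 0.056 in
Excess rainfall: 8.870 − 0.056 = 8.814 in; P > Ia so Q > 0
Q: (952847/108100)² ÷ (982847/108100) = 907917405409/106245760700 in (≈ 8.545 in)

Q = 907917405409/106245760700 in ≈ 8.545 in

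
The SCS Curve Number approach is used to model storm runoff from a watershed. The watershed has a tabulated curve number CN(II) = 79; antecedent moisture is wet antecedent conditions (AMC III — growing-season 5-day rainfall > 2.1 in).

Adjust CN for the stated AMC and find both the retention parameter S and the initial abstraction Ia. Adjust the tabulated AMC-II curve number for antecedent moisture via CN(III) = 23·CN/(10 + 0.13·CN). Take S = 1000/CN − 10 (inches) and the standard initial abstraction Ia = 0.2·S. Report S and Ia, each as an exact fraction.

S = 2100/1817 in ≈ 1.156 in; Ia = 420/1817 in ≈ 0.231 in

Wet (AMC III): CN(III) = 23·79/(10 + 0.13·79) = 1817/(2027/100) = 181700/2027 ≈ 89.640
S = 1000/(181700/2027) − 10 = 2100/1817 in ≈ 1.156 in
Initial abstraction Ia = S/5 = (2100/1817)/5 = 420/1817 ≈ 0.231 in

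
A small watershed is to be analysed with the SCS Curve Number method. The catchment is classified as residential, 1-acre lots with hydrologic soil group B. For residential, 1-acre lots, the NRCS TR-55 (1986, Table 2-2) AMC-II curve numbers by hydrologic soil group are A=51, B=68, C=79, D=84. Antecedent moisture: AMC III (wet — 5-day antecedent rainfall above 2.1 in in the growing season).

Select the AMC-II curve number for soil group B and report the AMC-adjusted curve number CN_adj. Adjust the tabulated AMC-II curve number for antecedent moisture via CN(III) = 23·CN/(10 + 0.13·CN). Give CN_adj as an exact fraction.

NRCS table: residential, 1-acre lots, soil group B → CN(II) = 68
Wet (AMC III): CN(III) = 23·68/(10 + 0.13·68) = 1564/(471/25) = 39100/471 ≈ 83.015

CN_adj = 39100/471 ≈ 83.015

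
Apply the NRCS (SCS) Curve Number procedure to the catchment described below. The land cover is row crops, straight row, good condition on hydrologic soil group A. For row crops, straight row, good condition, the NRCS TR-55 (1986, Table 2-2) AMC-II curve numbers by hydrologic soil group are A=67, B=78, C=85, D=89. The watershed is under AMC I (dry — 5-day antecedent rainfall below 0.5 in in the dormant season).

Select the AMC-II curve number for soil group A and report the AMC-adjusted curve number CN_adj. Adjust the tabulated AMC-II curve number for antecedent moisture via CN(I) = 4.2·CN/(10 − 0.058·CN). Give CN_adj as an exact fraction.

CN_adj = 46900/1019 ≈ 46.026

NRCS table: row crops, straight row, good condition, soil group A → CN(II) = 67
Adjust CN=67 to AMC I: 4.2·67/(10 − 0.058·67) → (1407/5) ÷ (3057/500) = 46900/1019 ≈ 46.026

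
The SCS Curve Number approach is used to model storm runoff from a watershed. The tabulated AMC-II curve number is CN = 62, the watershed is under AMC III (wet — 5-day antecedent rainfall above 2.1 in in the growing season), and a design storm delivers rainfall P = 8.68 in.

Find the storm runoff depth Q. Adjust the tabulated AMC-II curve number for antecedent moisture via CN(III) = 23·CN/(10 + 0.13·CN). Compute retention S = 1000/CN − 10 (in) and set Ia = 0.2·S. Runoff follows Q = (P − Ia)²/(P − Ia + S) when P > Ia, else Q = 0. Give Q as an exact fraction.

CN(III) from CN(II)=62: (23·62)/(10 + 0.13·62) = 71300/903 ≈ 78.959
S = 1000/(71300/903) − 10 = 1900/713 in ≈ 2.665 in
Initial abstraction Ia = S/5 = (1900/713)/5 = 380/713 ≈ 0.533 in
Excess rainfall: 8.680 − 0.533 = 8.147 in; P > Ia so Q > 0
Q: (145221/17825)² ÷ (192721/17825) = 21089138841/3435251825 in (≈ 6.139 in)

Q = 21089138841/3435251825 in ≈ 6.139 in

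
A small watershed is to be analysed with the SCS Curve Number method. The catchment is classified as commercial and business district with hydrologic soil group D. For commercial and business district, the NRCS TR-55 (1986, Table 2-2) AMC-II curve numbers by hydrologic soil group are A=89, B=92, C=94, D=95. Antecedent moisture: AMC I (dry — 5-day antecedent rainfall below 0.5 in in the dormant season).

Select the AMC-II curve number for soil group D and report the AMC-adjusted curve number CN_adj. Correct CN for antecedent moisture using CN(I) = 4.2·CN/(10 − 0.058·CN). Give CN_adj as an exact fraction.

NRCS table: commercial and business district, soil group D → CN(II) = 95
Adjust CN=95 to AMC I: 4.2·95/(10 − 0.058·95) → 399 ÷ (449/100) = 39900/449 ≈ 88.864

CN_adj = 39900/449 ≈ 88.864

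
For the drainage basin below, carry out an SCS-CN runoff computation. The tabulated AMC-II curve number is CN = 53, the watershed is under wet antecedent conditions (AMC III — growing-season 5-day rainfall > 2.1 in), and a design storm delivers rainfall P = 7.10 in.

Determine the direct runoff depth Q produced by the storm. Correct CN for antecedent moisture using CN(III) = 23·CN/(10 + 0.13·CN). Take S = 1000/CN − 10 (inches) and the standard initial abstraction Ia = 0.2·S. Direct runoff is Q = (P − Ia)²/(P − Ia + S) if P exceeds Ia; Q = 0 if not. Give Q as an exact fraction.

CN(III) from CN(II)=53: (23·53)/(10 + 0.13·53) = 121900/1689 ≈ 72.173
Retention S: 1000/CN − 10 with CN=72.173 → S = 4700/1219 ≈ 3.856 in
Ia = 0.2·(4700/1219) = 940/1219 in ≈ 0.771 in
Excess rainfall: 7.100 − 0.771 = 6.329 in; P > Ia so Q > 0
Q: (77149/12190)² ÷ (124149/12190) = 5951968201/1513376310 in (≈ 3.933 in)

Q = 5951968201/1513376310 in ≈ 3.933 in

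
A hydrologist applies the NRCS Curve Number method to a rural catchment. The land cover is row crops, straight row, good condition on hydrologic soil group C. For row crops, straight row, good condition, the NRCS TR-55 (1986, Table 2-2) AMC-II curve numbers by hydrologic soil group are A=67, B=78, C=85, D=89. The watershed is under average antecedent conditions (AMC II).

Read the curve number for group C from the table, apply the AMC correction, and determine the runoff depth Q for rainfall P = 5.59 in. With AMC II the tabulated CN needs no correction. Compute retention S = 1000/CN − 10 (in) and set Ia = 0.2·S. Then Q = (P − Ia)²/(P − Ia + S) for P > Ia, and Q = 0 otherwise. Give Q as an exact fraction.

Q = 79263409/20235100 in ≈ 3.917 in

NRCS table: row crops, straight row, good condition, soil group C → CN(II) = 85
CN(II) = 85; AMC II needs no correction.
S = 1000/85 − 10 = 30/17 in ≈ 1.765 in
Ia = 0.2S: 0.2·1.765 = 0.353 in (exactly 6/17)
P − Ia = 5.590 − 0.353 = 8903/1700 ≈ 5.237 in (> 0, runoff occurs)
Q: (8903/1700)² ÷ (11903/1700) = 79263409/20235100 in (≈ 3.917 in)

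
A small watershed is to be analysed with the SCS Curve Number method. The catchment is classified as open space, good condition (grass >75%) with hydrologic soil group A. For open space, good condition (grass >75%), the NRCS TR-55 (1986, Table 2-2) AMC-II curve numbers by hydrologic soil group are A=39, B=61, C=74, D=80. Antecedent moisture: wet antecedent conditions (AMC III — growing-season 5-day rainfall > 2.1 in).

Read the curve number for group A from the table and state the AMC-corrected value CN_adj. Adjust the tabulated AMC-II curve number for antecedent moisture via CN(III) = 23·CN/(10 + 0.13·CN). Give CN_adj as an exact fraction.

CN_adj = 89700/1507 ≈ 59.522

NRCS table: open space, good condition (grass >75%), soil group A → CN(II) = 39
Adjust CN=39 to AMC III: 23·39/(10 + 0.13·39) → 897 ÷ (1507/100) = 89700/1507 ≈ 59.522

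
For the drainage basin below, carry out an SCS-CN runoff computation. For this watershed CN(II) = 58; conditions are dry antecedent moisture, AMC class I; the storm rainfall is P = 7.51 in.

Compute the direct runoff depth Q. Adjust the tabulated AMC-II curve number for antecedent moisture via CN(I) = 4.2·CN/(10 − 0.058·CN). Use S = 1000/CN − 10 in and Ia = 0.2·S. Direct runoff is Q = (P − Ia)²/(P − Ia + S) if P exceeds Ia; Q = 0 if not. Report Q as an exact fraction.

Dry (AMC I): CN(I) = 4.2·58/(10 − 0.058·58) = (1218/5)/(1659/250) = 2900/79 ≈ 36.709
S = 1000/(2900/79) − 10 = 500/29 in ≈ 17.241 in
Ia = 0.2·(500/29) = 100/29 in ≈ 3.448 in
Since P=7.510 > Ia=3.448: effective rainfall P−Ia = 11779/2900 in
Q = (11779/2900)²/((11779/2900) + 500/29) = (138744841/8410000)/(61779/2900) = 138744841/179159100 in ≈ 0.774 in

Q = 138744841/179159100 in ≈ 0.774 in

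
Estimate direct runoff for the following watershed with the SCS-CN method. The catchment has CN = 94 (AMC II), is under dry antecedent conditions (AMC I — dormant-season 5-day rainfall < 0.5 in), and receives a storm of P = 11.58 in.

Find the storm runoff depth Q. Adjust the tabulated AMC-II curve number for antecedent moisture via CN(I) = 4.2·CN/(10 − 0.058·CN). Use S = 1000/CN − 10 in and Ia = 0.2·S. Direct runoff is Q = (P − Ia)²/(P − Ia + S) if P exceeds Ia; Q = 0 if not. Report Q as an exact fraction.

Dry (AMC I): CN(I) = 4.2·94/(10 − 0.058·94) = (1974/5)/(1137/250) = 32900/379 ≈ 86.807
S = 1000/(32900/379) − 10 = 500/329 in ≈ 1.520 in
Ia = 0.2·(500/329) = 100/329 in ≈ 0.304 in
Since P=11.580 > Ia=0.304: effective rainfall P−Ia = 185491/16450 in
Runoff Q = (P−Ia)²/(P−Ia+S) = (11.276)²/(11.276+1.520) = 34406911081/3462576950 ≈ 9.937 in

Q = 34406911081/3462576950 in ≈ 9.937 in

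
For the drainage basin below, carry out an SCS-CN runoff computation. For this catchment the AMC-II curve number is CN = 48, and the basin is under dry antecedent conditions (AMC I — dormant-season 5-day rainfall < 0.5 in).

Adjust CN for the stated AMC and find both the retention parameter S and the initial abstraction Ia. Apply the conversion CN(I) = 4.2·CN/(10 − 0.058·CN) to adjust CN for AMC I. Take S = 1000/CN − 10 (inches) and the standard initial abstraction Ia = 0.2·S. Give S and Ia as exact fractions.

S = 1625/63 in ≈ 25.794 in; Ia = 325/63 in ≈ 5.159 in

Dry (AMC I): CN(I) = 4.2·48/(10 − 0.058·48) = (1008/5)/(902/125) = 12600/451 ≈ 27.938
Retention S: 1000/CN − 10 with CN=27.938 → S = 1625/63 ≈ 25.794 in
Ia = 0.2·(1625/63) = 325/63 in ≈ 5.159 in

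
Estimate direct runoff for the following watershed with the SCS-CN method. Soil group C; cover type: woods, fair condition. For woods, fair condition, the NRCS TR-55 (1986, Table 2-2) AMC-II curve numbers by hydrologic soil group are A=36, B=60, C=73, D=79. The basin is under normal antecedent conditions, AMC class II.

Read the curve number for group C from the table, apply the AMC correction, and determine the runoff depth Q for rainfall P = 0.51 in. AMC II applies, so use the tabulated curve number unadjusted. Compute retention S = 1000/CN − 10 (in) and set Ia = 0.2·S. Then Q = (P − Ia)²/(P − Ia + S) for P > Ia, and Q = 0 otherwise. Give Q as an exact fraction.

Q = 0 in ≈ 0.000 in

NRCS table: woods, fair condition, soil group C → CN(II) = 73
CN(II) = 73; AMC II needs no correction.
S = 1000/73 − 10 = 270/73 in ≈ 3.699 in
Initial abstraction Ia = S/5 = (270/73)/5 = 54/73 ≈ 0.740 in
P = 0.510 ≤ Ia = 0.740 in: entire storm abstracted, Q = 0.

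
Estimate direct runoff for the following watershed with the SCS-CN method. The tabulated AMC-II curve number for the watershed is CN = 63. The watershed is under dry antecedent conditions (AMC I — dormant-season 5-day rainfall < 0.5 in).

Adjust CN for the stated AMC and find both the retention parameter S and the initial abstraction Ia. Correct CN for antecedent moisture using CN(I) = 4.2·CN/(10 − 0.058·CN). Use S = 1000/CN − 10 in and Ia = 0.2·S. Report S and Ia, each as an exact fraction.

S = 18500/1323 in ≈ 13.983 in; Ia = 3700/1323 in ≈ 2.797 in

Adjust CN=63 to AMC I: 4.2·63/(10 − 0.058·63) → (1323/5) ÷ (3173/500) = 132300/3173 ≈ 41.696
Max retention: S = 1000/(132300/3173) − 10 = 18500/1323 in (≈ 13.983 in)
Ia = 0.2·(18500/1323) = 3700/1323 in ≈ 2.797 in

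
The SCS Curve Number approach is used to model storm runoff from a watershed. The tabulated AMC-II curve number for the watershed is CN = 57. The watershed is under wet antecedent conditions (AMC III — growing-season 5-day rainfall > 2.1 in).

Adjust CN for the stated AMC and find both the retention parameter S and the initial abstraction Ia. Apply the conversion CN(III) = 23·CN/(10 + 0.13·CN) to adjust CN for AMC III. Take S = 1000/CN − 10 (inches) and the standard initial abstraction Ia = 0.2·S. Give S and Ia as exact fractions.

Wet (AMC III): CN(III) = 23·57/(10 + 0.13·57) = 1311/(1741/100) = 131100/1741 ≈ 75.302
Max retention: S = 1000/(131100/1741) − 10 = 4300/1311 in (≈ 3.280 in)
Ia = 0.2S: 0.2·3.280 = 0.656 in (exactly 860/1311)

S = 4300/1311 in ≈ 3.280 in; Ia = 860/1311 in ≈ 0.656 in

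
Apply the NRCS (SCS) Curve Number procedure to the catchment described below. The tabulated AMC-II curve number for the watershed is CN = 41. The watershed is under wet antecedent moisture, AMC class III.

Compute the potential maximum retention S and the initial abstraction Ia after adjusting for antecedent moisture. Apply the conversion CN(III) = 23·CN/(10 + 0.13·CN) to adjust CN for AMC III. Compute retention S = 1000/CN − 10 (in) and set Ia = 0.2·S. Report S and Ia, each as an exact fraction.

CN(III) from CN(II)=41: (23·41)/(10 + 0.13·41) = 94300/1533 ≈ 61.513
Max retention: S = 1000/(94300/1533) − 10 = 5900/943 in (≈ 6.257 in)
Initial abstraction Ia = S/5 = (5900/943)/5 = 1180/943 ≈ 1.251 in

S = 5900/943 in ≈ 6.257 in; Ia = 1180/943 in ≈ 1.251 in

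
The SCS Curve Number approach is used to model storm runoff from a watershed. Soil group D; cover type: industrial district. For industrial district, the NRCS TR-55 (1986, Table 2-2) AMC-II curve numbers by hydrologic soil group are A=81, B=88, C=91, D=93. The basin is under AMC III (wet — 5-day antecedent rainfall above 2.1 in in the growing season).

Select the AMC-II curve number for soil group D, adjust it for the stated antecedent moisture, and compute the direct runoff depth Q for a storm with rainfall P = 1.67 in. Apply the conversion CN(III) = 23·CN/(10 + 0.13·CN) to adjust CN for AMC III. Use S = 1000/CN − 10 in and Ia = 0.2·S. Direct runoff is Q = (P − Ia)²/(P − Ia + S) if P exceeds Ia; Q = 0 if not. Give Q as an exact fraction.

Q = 117795163369/88386260700 in ≈ 1.333 in

NRCS table: industrial district, soil group D → CN(II) = 93
Wet (AMC III): CN(III) = 23·93/(10 + 0.13·93) = 2139/(2209/100) = 213900/2209 ≈ 96.831
Retention S: 1000/CN − 10 with CN=96.831 → S = 700/2139 ≈ 0.327 in
Ia = 0.2S: 0.2·0.327 = 0.065 in (exactly 140/2139)
P − Ia = 1.670 − 0.065 = 343213/213900 ≈ 1.605 in (> 0, runoff occurs)
Q = (343213/213900)²/((343213/213900) + 700/2139) = (117795163369/45753210000)/(413213/213900) = 117795163369/88386260700 in ≈ 1.333 in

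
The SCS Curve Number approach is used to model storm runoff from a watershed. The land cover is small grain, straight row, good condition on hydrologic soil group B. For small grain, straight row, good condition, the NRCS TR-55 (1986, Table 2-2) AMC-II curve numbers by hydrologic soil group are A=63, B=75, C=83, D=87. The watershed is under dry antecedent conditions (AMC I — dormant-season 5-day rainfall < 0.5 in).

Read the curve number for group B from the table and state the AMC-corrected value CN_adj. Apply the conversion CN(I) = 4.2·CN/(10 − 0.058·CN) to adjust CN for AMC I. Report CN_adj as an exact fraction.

CN_adj = 6300/113 ≈ 55.752

NRCS table: small grain, straight row, good condition, soil group B → CN(II) = 75
CN(I) from CN(II)=75: (4.2·75)/(10 − 0.058·75) = 6300/113 ≈ 55.752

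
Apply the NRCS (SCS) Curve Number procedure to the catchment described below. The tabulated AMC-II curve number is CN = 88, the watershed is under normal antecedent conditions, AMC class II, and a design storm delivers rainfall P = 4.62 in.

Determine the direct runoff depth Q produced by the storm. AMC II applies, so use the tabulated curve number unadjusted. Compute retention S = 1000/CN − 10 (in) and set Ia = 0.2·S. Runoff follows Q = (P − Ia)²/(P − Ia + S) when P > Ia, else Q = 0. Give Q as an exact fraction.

Q = 635209/191950 in ≈ 3.309 in

Average conditions: CN = 88 (no AMC adjustment).
Retention S: 1000/CN − 10 with CN=88.000 → S = 15/11 ≈ 1.364 in
Ia = 0.2·(15/11) = 3/11 in ≈ 0.273 in
P − Ia = 4.620 − 0.273 = 2391/550 ≈ 4.347 in (> 0, runoff occurs)
Runoff Q = (P−Ia)²/(P−Ia+S) = (4.347)²/(4.347+1.364) = 635209/191950 ≈ 3.309 in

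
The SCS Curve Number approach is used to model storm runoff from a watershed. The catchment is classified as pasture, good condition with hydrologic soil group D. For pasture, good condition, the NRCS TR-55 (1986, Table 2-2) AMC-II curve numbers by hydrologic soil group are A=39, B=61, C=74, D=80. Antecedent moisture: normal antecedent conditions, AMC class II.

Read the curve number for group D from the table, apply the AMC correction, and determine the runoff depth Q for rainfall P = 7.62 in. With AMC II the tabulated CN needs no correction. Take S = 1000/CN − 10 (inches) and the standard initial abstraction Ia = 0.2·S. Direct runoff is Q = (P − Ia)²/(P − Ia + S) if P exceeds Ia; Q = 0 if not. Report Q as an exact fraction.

Q = 63368/12025 in ≈ 5.270 in

NRCS table: pasture, good condition, soil group D → CN(II) = 80
Average conditions: CN = 80 (no AMC adjustment).
S = 1000/80 − 10 = 5/2 in ≈ 2.500 in
Ia = 0.2·(5/2) = 1/2 in ≈ 0.500 in
Since P=7.620 > Ia=0.500: effective rainfall P−Ia = 178/25 in
Q = (178/25)²/((178/25) + 5/2) = (31684/625)/(481/50) = 63368/12025 in ≈ 5.270 in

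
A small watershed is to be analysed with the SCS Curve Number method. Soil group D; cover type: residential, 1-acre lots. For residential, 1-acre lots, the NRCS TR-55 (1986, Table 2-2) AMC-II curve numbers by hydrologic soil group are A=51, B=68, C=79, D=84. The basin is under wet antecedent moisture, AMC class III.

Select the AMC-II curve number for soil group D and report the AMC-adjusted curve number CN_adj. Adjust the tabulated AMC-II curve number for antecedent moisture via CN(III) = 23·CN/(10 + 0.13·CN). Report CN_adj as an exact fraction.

CN_adj = 48300/523 ≈ 92.352

NRCS table: residential, 1-acre lots, soil group D → CN(II) = 84
Adjust CN=84 to AMC III: 23·84/(10 + 0.13·84) → 1932 ÷ (523/25) = 48300/523 ≈ 92.352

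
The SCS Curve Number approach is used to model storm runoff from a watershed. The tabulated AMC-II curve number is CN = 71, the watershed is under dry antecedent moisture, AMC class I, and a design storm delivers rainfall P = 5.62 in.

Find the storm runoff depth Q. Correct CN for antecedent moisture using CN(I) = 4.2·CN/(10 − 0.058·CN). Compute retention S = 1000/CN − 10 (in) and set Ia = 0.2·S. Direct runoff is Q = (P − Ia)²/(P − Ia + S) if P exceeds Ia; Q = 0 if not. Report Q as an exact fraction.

Adjust CN=71 to AMC I: 4.2·71/(10 − 0.058·71) → (1491/5) ÷ (2941/500) = 149100/2941 ≈ 50.697
Max retention: S = 1000/(149100/2941) − 10 = 14500/1491 in (≈ 9.725 in)
Ia = 0.2·(14500/1491) = 2900/1491 in ≈ 1.945 in
Excess rainfall: 5.620 − 1.945 = 3.675 in; P > Ia so Q > 0
Q = (273971/74550)²/((273971/74550) + 14500/1491) = (75060108841/5557702500)/(998971/74550) = 75060108841/74473288050 in ≈ 1.008 in

Q = 75060108841/74473288050 in ≈ 1.008 in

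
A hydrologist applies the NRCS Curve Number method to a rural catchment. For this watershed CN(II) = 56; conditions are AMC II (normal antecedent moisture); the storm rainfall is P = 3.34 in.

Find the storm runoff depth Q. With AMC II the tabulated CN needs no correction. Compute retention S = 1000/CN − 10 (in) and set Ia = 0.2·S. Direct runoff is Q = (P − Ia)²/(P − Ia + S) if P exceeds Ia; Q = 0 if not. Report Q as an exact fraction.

Q = 383161/1179150 in ≈ 0.325 in

Average conditions: CN = 56 (no AMC adjustment).
S = 1000/56 − 10 = 55/7 in ≈ 7.857 in
Initial abstraction Ia = S/5 = (55/7)/5 = 11/7 ≈ 1.571 in
P − Ia = 3.340 − 1.571 = 619/350 ≈ 1.769 in (> 0, runoff occurs)
Q = (619/350)²/((619/350) + 55/7) = (383161/122500)/(3369/350) = 383161/1179150 in ≈ 0.325 in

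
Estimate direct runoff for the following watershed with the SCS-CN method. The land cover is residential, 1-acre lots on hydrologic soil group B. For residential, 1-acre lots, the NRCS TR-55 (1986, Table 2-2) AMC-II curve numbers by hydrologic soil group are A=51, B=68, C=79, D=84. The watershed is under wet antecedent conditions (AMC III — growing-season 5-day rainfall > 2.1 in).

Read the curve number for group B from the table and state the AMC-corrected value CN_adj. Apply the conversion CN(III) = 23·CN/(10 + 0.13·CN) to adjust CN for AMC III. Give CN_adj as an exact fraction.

CN_adj = 39100/471 ≈ 83.015

NRCS table: residential, 1-acre lots, soil group B → CN(II) = 68
Adjust CN=68 to AMC III: 23·68/(10 + 0.13·68) → 1564 ÷ (471/25) = 39100/471 ≈ 83.015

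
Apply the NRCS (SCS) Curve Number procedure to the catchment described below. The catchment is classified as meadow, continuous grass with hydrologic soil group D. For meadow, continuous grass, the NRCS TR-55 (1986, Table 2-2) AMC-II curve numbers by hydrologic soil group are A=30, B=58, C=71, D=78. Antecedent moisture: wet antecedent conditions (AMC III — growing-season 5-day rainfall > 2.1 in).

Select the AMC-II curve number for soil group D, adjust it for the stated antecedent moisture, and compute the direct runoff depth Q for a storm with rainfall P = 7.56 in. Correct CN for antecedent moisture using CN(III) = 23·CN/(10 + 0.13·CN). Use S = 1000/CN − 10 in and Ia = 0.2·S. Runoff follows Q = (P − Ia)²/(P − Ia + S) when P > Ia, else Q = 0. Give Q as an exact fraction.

Q = 26906825089/4295127525 in ≈ 6.264 in

NRCS table: meadow, continuous grass, soil group D → CN(II) = 78
Wet (AMC III): CN(III) = 23·78/(10 + 0.13·78) = 1794/(1007/50) = 89700/1007 ≈ 89.076
Max retention: S = 1000/(89700/1007) − 10 = 1100/897 in (≈ 1.226 in)
Ia = 0.2S: 0.2·1.226 = 0.245 in (exactly 220/897)
Excess rainfall: 7.560 − 0.245 = 7.315 in; P > Ia so Q > 0
Q: (164033/22425)² ÷ (191533/22425) = 26906825089/4295127525 in (≈ 6.264 in)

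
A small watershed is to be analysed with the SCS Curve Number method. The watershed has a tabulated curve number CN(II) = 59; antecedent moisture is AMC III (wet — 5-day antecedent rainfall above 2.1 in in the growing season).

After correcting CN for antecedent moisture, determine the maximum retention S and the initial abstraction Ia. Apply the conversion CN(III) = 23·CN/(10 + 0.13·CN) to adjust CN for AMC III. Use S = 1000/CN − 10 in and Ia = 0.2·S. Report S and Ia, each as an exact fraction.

Wet (AMC III): CN(III) = 23·59/(10 + 0.13·59) = 1357/(1767/100) = 135700/1767 ≈ 76.797
Max retention: S = 1000/(135700/1767) − 10 = 4100/1357 in (≈ 3.021 in)
Ia = 0.2·(4100/1357) = 820/1357 in ≈ 0.604 in

S = 4100/1357 in ≈ 3.021 in; Ia = 820/1357 in ≈ 0.604 in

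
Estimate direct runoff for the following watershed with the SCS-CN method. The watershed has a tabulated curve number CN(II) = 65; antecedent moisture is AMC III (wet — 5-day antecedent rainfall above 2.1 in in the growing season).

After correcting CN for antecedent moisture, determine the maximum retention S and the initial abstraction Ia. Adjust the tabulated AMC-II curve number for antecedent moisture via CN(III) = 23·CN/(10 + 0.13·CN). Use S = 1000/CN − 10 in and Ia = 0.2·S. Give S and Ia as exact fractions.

S = 700/299 in ≈ 2.341 in; Ia = 140/299 in ≈ 0.468 in

Wet (AMC III): CN(III) = 23·65/(10 + 0.13·65) = 1495/(369/20) = 29900/369 ≈ 81.030
S = 1000/(29900/369) − 10 = 700/299 in ≈ 2.341 in
Initial abstraction Ia = S/5 = (700/299)/5 = 140/299 ≈ 0.468 in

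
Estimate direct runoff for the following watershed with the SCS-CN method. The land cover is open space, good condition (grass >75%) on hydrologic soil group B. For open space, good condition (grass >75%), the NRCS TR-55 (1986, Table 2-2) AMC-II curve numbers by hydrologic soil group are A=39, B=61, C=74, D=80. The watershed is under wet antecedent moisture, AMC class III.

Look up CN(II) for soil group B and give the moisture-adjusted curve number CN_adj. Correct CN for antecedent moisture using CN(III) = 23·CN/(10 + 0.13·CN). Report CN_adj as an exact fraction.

NRCS table: open space, good condition (grass >75%), soil group B → CN(II) = 61
Adjust CN=61 to AMC III: 23·61/(10 + 0.13·61) → 1403 ÷ (1793/100) = 140300/1793 ≈ 78.249

CN_adj = 140300/1793 ≈ 78.249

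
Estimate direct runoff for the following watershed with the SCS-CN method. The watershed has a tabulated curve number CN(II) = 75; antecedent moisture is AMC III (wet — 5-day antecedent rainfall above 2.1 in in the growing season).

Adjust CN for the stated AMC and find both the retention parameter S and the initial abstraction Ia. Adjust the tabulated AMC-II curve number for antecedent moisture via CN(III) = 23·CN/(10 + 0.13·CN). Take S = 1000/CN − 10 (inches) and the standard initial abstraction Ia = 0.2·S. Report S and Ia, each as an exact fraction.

Adjust CN=75 to AMC III: 23·75/(10 + 0.13·75) → 1725 ÷ (79/4) = 6900/79 ≈ 87.342
Max retention: S = 1000/(6900/79) − 10 = 100/69 in (≈ 1.449 in)
Initial abstraction Ia = S/5 = (100/69)/5 = 20/69 ≈ 0.290 in

S = 100/69 in ≈ 1.449 in; Ia = 20/69 in ≈ 0.290 in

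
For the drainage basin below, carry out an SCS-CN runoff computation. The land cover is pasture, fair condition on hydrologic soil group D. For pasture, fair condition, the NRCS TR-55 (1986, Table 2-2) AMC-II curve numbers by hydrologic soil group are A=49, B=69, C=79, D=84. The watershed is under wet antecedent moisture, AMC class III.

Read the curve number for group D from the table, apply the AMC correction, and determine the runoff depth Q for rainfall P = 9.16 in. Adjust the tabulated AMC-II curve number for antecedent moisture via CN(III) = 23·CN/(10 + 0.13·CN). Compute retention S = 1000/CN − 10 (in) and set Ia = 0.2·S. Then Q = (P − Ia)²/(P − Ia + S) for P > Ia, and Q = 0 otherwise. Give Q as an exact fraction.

NRCS table: pasture, fair condition, soil group D → CN(II) = 84
Wet (AMC III): CN(III) = 23·84/(10 + 0.13·84) = 1932/(523/25) = 48300/523 ≈ 92.352
S = 1000/(48300/523) − 10 = 400/483 in ≈ 0.828 in
Ia = 0.2S: 0.2·0.828 = 0.166 in (exactly 80/483)
P − Ia = 9.160 − 0.166 = 108607/12075 ≈ 8.994 in (> 0, runoff occurs)
Q = (108607/12075)²/((108607/12075) + 400/483) = (11795480449/145805625)/(118607/12075) = 11795480449/1432179525 in ≈ 8.236 in

Q = 11795480449/1432179525 in ≈ 8.236 in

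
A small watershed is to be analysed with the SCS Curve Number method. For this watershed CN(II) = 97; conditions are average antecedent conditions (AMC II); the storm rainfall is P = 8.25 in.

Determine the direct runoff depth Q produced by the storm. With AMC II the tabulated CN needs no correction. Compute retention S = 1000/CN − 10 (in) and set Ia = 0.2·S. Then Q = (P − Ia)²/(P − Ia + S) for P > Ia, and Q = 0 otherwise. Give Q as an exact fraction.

CN(II) = 97; AMC II needs no correction.
Max retention: S = 1000/97 − 10 = 30/97 in (≈ 0.309 in)
Initial abstraction Ia = S/5 = (30/97)/5 = 6/97 ≈ 0.062 in
Excess rainfall: 8.250 − 0.062 = 8.188 in; P > Ia so Q > 0
Q: (3177/388)² ÷ (3297/388) = 3364443/426412 in (≈ 7.890 in)

Q = 3364443/426412 in ≈ 7.890 in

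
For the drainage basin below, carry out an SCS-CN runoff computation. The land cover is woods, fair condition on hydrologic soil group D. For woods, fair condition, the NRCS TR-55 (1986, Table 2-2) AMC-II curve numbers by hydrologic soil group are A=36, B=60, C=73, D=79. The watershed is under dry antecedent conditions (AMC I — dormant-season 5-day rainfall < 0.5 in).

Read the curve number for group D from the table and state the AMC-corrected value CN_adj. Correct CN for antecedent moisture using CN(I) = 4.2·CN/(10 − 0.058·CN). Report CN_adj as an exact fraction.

CN_adj = 7900/129 ≈ 61.240

NRCS table: woods, fair condition, soil group D → CN(II) = 79
Adjust CN=79 to AMC I: 4.2·79/(10 − 0.058·79) → (1659/5) ÷ (2709/500) = 7900/129 ≈ 61.240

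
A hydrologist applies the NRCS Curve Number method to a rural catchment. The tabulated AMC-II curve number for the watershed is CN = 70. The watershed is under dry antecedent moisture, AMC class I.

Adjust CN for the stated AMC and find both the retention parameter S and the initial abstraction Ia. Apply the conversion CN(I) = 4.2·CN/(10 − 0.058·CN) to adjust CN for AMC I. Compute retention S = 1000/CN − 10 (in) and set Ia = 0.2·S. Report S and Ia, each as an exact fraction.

S = 500/49 in ≈ 10.204 in; Ia = 100/49 in ≈ 2.041 in

Dry (AMC I): CN(I) = 4.2·70/(10 − 0.058·70) = 294/(297/50) = 4900/99 ≈ 49.495
S = 1000/(4900/99) − 10 = 500/49 in ≈ 10.204 in
Initial abstraction Ia = S/5 = (500/49)/5 = 100/49 ≈ 2.041 in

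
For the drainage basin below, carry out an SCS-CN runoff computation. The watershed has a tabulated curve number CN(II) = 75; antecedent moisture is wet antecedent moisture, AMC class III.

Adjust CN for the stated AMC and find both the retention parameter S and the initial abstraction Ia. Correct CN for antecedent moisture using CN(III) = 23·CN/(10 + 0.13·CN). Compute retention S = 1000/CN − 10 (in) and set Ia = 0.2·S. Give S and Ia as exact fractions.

Adjust CN=75 to AMC III: 23·75/(10 + 0.13·75) → 1725 ÷ (79/4) = 6900/79 ≈ 87.342
S = 1000/(6900/79) − 10 = 100/69 in ≈ 1.449 in
Ia = 0.2S: 0.2·1.449 = 0.290 in (exactly 20/69)

S = 100/69 in ≈ 1.449 in; Ia = 20/69 in ≈ 0.290 in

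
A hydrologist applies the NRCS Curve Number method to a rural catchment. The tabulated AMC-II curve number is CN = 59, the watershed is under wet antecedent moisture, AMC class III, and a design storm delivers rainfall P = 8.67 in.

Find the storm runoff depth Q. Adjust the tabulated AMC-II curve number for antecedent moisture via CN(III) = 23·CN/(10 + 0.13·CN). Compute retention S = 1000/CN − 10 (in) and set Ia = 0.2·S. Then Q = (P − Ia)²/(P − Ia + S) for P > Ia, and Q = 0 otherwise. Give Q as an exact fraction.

Q = 1197971841361/204163228300 in ≈ 5.868 in

Wet (AMC III): CN(III) = 23·59/(10 + 0.13·59) = 1357/(1767/100) = 135700/1767 ≈ 76.797
S = 1000/(135700/1767) − 10 = 4100/1357 in ≈ 3.021 in
Ia = 0.2S: 0.2·3.021 = 0.604 in (exactly 820/1357)
P − Ia = 8.670 − 0.604 = 1094519/135700 ≈ 8.066 in (> 0, runoff occurs)
Runoff Q = (P−Ia)²/(P−Ia+S) = (8.066)²/(8.066+3.021) = 1197971841361/204163228300 ≈ 5.868 in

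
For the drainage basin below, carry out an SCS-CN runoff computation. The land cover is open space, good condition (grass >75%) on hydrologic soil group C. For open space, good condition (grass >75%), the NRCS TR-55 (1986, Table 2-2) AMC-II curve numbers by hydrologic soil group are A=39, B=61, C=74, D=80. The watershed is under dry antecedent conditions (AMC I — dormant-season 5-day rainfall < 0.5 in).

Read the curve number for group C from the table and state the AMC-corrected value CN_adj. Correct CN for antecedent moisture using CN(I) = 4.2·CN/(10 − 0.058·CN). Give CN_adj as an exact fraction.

CN_adj = 77700/1427 ≈ 54.450

NRCS table: open space, good condition (grass >75%), soil group C → CN(II) = 74
Adjust CN=74 to AMC I: 4.2·74/(10 − 0.058·74) → (1554/5) ÷ (1427/250) = 77700/1427 ≈ 54.450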